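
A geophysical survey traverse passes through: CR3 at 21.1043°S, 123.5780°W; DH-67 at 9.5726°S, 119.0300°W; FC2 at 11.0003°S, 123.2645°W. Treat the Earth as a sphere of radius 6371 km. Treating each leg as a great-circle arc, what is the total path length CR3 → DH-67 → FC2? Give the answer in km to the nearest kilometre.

1861 km

CR3→DH-67: c = 0.215275 rad, d = 1371.52 km
DH-67→FC2: c = 0.076866 rad, d = 489.72 km
Total = 1371.52 + 489.72 = 1861.24 km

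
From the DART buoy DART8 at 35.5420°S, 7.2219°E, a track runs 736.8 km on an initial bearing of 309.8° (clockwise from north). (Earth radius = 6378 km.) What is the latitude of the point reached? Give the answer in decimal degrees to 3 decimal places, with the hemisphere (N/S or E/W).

31.157°S

δ = d/R = 736.8/6378 = 0.115522 rad
φ₂ = arcsin(sin φ₁ cos δ + cos φ₁ sin δ cos θ)
   = arcsin(-0.58130·0.99333 + 0.81369·0.11527·0.64011) = -31.15728°
λ₂ = λ₁ + atan2(sin θ sin δ cos φ₁, cos δ − sin φ₁ sin φ₂) = 1.28207°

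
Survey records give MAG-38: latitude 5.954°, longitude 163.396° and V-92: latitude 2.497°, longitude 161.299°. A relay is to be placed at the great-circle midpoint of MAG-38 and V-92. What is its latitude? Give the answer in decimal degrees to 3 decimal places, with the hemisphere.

Bx = cos φ₂ cos Δλ = 0.998381,  By = cos φ₂ sin Δλ = -0.036557
φₘ = atan2(sin φ₁ + sin φ₂, √((cos φ₁ + Bx)² + By²)) = 4.22621°
λₘ = λ₁ + atan2(By, cos φ₁ + Bx) = 162.34516°

4.226°N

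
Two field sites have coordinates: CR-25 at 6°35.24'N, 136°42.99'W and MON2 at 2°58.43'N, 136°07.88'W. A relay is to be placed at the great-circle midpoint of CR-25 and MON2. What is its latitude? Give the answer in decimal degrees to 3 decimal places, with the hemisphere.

4.781°N

CR-25: φ = +6.58733°, λ = -136.71650°
MON2: φ = +2.97383°, λ = -136.13133°
Bx = cos φ₂ cos Δλ = 0.998601,  By = cos φ₂ sin Δλ = 0.010199
φₘ = atan2(sin φ₁ + sin φ₂, √((cos φ₁ + Bx)² + By²)) = 4.78065°
λₘ = λ₁ + atan2(By, cos φ₁ + Bx) = -136.42314°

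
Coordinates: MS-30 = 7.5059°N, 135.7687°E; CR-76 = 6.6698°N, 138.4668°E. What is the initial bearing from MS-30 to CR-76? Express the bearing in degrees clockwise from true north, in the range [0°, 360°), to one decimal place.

Δλ = 2.6981°
y = sin Δλ · cos φ₂ = 0.046755
x = cos φ₁ sin φ₂ − sin φ₁ cos φ₂ cos Δλ = -0.014448
θ = atan2(y, x) = 107.1724° → 107.1724° (mod 360°)

107.2°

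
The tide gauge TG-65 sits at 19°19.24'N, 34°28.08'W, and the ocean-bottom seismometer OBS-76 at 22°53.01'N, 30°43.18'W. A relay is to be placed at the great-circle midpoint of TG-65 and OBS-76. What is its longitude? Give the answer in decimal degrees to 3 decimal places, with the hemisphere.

32.616°W

TG-65: φ = +19.32067°, λ = -34.46800°
OBS-76: φ = +22.88350°, λ = -30.71967°
Bx = cos φ₂ cos Δλ = 0.919327,  By = cos φ₂ sin Δλ = 0.060229
φₘ = atan2(sin φ₁ + sin φ₂, √((cos φ₁ + Bx)² + By²)) = 21.11238°
λₘ = λ₁ + atan2(By, cos φ₁ + Bx) = -32.61634°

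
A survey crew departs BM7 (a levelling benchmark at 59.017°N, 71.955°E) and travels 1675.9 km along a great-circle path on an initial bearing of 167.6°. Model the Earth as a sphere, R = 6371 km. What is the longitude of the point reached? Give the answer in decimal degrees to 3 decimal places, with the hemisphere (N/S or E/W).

δ = d/R = 1675.9/6371 = 0.263051 rad
φ₂ = arcsin(sin φ₁ cos δ + cos φ₁ sin δ cos θ)
   = arcsin(0.85732·0.96560 + 0.51478·0.26003·-0.97667) = 44.19428°
λ₂ = λ₁ + atan2(sin θ sin δ cos φ₁, cos δ − sin φ₁ sin φ₂) = 76.42162°

76.422°E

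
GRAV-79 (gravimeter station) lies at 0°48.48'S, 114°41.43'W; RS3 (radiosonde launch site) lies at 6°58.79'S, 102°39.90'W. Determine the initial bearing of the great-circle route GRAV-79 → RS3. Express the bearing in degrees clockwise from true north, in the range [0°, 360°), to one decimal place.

117.5°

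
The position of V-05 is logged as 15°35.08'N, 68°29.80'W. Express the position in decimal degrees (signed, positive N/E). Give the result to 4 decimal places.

lat: 15.5847° N → +15.5847°
lon: 68.4967° W → -68.4967°

+15.5847°, -68.4967°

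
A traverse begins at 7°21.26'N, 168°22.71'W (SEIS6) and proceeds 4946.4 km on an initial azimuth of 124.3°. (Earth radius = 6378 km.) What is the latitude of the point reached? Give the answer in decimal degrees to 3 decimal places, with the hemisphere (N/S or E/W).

17.450°S

SEIS6: φ = +7.35433°, λ = -168.37850°
δ = d/R = 4946.4/6378 = 0.775541 rad
φ₂ = arcsin(sin φ₁ cos δ + cos φ₁ sin δ cos θ)
   = arcsin(0.12801·0.71404 + 0.99177·0.70010·-0.56353) = -17.45035°
λ₂ = λ₁ + atan2(sin θ sin δ cos φ₁, cos δ − sin φ₁ sin φ₂) = -131.05930°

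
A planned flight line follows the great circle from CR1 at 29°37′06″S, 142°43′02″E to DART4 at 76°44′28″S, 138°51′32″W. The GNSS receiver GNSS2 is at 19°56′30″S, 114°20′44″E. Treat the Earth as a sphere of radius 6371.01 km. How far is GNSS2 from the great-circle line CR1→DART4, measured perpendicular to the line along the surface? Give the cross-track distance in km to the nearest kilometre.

CR1: φ = -29.61833°, λ = +142.71722°
DART4: φ = -76.74111°, λ = -138.85889°
GNSS2: φ = -19.94167°, λ = +114.34556°
δ₁₃ = central angle CR1→GNSS2 = 0.478663 rad  (haversine)
θ₁₃ = bearing CR1→GNSS2 = 284.110°,  θ₁₂ = bearing CR1→DART4 = 164.737°
dₓₜ = R·arcsin(sin δ₁₃ · sin(θ₁₃ − θ₁₂)) = 6371.01·arcsin(0.46059·sin(119.373°)) = 2631.397 km
|dₓₜ| = 2631.397 km

2631 km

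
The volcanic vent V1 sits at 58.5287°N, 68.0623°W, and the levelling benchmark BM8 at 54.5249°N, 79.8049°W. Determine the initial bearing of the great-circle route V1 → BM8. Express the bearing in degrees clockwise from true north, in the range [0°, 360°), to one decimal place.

Δλ = -11.7426°
y = sin Δλ · cos φ₂ = -0.118110
x = cos φ₁ sin φ₂ − sin φ₁ cos φ₂ cos Δλ = -0.059464
θ = atan2(y, x) = -116.7234° → 243.2766° (mod 360°)

243.3°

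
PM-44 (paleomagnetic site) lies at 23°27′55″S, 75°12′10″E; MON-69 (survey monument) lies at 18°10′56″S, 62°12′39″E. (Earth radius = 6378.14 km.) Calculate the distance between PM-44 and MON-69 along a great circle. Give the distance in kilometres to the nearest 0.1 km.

1473.2 km

PM-44: φ = -23.46528°, λ = +75.20278°
MON-69: φ = -18.18222°, λ = +62.21083°
Δφ = 5.2831°,  Δλ = -12.9919°
a = sin²(Δφ/2) + cos φ₁ cos φ₂ sin²(Δλ/2) = 0.013278
c = 2·arcsin(√a) = 0.230978 rad = 13.2340°
d = R·c = 6378.14 × 0.230978 = 1473.2 km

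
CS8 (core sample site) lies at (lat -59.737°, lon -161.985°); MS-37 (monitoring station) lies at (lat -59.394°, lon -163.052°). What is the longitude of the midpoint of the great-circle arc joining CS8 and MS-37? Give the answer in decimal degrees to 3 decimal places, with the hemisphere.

162.521°W

Bx = cos φ₂ cos Δλ = 0.509043,  By = cos φ₂ sin Δλ = -0.009481
φₘ = atan2(sin φ₁ + sin φ₂, √((cos φ₁ + Bx)² + By²)) = -59.56658°
λₘ = λ₁ + atan2(By, cos φ₁ + Bx) = -162.52122°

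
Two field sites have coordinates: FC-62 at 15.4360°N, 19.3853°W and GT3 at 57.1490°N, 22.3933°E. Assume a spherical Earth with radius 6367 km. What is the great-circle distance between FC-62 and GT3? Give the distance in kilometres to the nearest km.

Δφ = 41.7130°,  Δλ = 41.7786°
a = sin²(Δφ/2) + cos φ₁ cos φ₂ sin²(Δλ/2) = 0.193235
c = 2·arcsin(√a) = 0.910274 rad = 52.1548°
d = R·c = 6367 × 0.910274 = 5795.7 km

5796 km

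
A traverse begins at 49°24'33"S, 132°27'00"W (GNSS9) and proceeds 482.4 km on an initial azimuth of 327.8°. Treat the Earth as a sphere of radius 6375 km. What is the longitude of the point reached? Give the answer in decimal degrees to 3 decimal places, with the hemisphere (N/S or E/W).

135.756°W

GNSS9: φ = -49.40917°, λ = -132.45000°
δ = d/R = 482.4/6375 = 0.075671 rad
φ₂ = arcsin(sin φ₁ cos δ + cos φ₁ sin δ cos θ)
   = arcsin(-0.75938·0.99714 + 0.65065·0.07560·0.84619) = -45.69071°
λ₂ = λ₁ + atan2(sin θ sin δ cos φ₁, cos δ − sin φ₁ sin φ₂) = -135.75611°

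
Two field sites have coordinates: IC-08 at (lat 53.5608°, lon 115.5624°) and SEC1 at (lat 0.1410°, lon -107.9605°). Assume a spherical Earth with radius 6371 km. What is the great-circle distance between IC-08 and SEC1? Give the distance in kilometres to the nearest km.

12830 km

Δφ = -53.4198°,  Δλ = 136.4771°
a = sin²(Δφ/2) + cos φ₁ cos φ₂ sin²(Δλ/2) = 0.714353
c = 2·arcsin(√a) = 2.013856 rad = 115.3854°
d = R·c = 6371 × 2.013856 = 12830.3 km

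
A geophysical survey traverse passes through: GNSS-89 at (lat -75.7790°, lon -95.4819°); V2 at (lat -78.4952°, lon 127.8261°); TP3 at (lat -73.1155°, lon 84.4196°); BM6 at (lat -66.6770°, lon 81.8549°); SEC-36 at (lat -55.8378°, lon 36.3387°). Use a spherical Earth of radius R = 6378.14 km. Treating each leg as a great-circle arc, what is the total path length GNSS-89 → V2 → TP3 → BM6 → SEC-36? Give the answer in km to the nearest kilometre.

GNSS-89→V2: c = 0.417206 rad, d = 2661.00 km
V2→TP3: c = 0.201580 rad, d = 1285.70 km
TP3→BM6: c = 0.113396 rad, d = 723.25 km
BM6→SEC-36: c = 0.413749 rad, d = 2638.95 km
Total = 2661.00 + 1285.70 + 723.25 + 2638.95 = 7308.90 km

7309 km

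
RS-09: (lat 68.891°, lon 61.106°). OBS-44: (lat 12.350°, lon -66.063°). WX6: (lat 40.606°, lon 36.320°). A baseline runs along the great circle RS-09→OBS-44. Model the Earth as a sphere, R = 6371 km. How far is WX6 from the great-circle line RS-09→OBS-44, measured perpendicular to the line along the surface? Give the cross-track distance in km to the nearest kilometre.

δ₁₃ = central angle RS-09→WX6 = 0.544447 rad  (haversine)
θ₁₃ = bearing RS-09→WX6 = 217.916°,  θ₁₂ = bearing RS-09→OBS-44 = 308.878°
dₓₜ = R·arcsin(sin δ₁₃ · sin(θ₁₃ − θ₁₂)) = 6371·arcsin(0.51795·sin(-90.962°)) = -3468.129 km
|dₓₜ| = 3468.129 km

3468 km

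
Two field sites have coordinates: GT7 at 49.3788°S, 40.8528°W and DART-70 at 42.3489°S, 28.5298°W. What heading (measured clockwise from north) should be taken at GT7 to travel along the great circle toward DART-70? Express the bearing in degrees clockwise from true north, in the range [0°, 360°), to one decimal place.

Δλ = 12.3230°
y = sin Δλ · cos φ₂ = 0.157731
x = cos φ₁ sin φ₂ − sin φ₁ cos φ₂ cos Δλ = 0.109463
θ = atan2(y, x) = 55.2401° → 55.2401° (mod 360°)

55.2°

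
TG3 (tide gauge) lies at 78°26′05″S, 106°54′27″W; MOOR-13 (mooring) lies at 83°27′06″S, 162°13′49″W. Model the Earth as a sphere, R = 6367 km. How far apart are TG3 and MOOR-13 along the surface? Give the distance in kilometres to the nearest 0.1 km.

1054.6 km

TG3: φ = -78.43472°, λ = -106.90750°
MOOR-13: φ = -83.45167°, λ = -162.23028°
Δφ = -5.0169°,  Δλ = -55.3228°
a = sin²(Δφ/2) + cos φ₁ cos φ₂ sin²(Δλ/2) = 0.006843
c = 2·arcsin(√a) = 0.165636 rad = 9.4903°
d = R·c = 6367 × 0.165636 = 1054.6 km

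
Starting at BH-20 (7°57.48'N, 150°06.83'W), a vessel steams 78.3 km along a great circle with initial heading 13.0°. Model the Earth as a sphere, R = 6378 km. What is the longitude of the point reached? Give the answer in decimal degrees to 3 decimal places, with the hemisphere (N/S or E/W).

BH-20: φ = +7.95800°, λ = -150.11383°
δ = d/R = 78.3/6378 = 0.012277 rad
φ₂ = arcsin(sin φ₁ cos δ + cos φ₁ sin δ cos θ)
   = arcsin(0.13845·0.99992 + 0.99037·0.01228·0.97437) = 8.64334°
λ₂ = λ₁ + atan2(sin θ sin δ cos φ₁, cos δ − sin φ₁ sin φ₂) = -149.95379°

149.954°W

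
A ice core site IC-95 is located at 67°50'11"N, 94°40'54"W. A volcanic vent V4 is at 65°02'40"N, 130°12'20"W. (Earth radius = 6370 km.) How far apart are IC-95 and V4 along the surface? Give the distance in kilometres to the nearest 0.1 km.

1585.4 km

IC-95: φ = +67.83639°, λ = -94.68167°
V4: φ = +65.04444°, λ = -130.20556°
Δφ = -2.7919°,  Δλ = -35.5239°
a = sin²(Δφ/2) + cos φ₁ cos φ₂ sin²(Δλ/2) = 0.015406
c = 2·arcsin(√a) = 0.248886 rad = 14.2601°
d = R·c = 6370 × 0.248886 = 1585.4 km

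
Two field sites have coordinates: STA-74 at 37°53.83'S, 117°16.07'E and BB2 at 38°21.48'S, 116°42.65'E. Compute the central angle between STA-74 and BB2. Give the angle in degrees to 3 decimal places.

0.636°

STA-74: φ = -37.89717°, λ = +117.26783°
BB2: φ = -38.35800°, λ = +116.71083°
Δφ = -0.4608°,  Δλ = -0.5570°
a = sin²(Δφ/2) + cos φ₁ cos φ₂ sin²(Δλ/2) = 0.000031
c = 2·arcsin(√a) = 0.011098 rad = 0.6359°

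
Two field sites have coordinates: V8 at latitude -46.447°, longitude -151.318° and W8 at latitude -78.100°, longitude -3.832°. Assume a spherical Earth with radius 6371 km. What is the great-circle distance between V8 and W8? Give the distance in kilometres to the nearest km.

Δφ = -31.6530°,  Δλ = 147.4860°
a = sin²(Δφ/2) + cos φ₁ cos φ₂ sin²(Δλ/2) = 0.205324
c = 2·arcsin(√a) = 0.940540 rad = 53.8890°
d = R·c = 6371 × 0.940540 = 5992.2 km

5992 km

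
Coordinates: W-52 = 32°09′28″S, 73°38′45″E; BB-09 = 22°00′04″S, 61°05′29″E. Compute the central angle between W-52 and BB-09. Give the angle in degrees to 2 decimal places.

W-52: φ = -32.15778°, λ = +73.64583°
BB-09: φ = -22.00111°, λ = +61.09139°
Δφ = 10.1567°,  Δλ = -12.5544°
a = sin²(Δφ/2) + cos φ₁ cos φ₂ sin²(Δλ/2) = 0.017219
c = 2·arcsin(√a) = 0.263204 rad = 15.0805°

15.08°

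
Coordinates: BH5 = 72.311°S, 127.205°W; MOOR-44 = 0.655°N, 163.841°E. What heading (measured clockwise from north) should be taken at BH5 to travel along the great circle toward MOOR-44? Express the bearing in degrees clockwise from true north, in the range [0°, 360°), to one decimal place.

290.3°

Δλ = -68.9540°
y = sin Δλ · cos φ₂ = -0.933231
x = cos φ₁ sin φ₂ − sin φ₁ cos φ₂ cos Δλ = 0.345589
θ = atan2(y, x) = -69.6797° → 290.3203° (mod 360°)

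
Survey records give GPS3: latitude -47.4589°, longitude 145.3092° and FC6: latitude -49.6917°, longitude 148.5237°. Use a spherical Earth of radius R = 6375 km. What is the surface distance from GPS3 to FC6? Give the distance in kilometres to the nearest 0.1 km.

343.0 km

Δφ = -2.2328°,  Δλ = 3.2145°
a = sin²(Δφ/2) + cos φ₁ cos φ₂ sin²(Δλ/2) = 0.000724
c = 2·arcsin(√a) = 0.053810 rad = 3.0831°
d = R·c = 6375 × 0.053810 = 343.0 km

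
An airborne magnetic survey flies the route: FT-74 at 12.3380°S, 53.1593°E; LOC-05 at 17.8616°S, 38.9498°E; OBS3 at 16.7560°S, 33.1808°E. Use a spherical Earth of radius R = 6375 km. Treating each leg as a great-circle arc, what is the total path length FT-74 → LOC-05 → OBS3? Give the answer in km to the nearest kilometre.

2270 km

FT-74→LOC-05: c = 0.257975 rad, d = 1644.59 km
LOC-05→OBS3: c = 0.098041 rad, d = 625.01 km
Total = 1644.59 + 625.01 = 2269.60 km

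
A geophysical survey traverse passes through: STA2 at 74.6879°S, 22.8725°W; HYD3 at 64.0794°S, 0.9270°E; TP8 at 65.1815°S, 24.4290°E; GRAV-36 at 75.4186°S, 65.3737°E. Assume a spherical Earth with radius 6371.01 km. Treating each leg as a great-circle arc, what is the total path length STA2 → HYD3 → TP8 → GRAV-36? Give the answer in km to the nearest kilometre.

4449 km

STA2→HYD3: c = 0.232507 rad, d = 1481.30 km
HYD3→TP8: c = 0.175757 rad, d = 1119.75 km
TP8→GRAV-36: c = 0.290059 rad, d = 1847.97 km
Total = 1481.30 + 1119.75 + 1847.97 = 4449.02 km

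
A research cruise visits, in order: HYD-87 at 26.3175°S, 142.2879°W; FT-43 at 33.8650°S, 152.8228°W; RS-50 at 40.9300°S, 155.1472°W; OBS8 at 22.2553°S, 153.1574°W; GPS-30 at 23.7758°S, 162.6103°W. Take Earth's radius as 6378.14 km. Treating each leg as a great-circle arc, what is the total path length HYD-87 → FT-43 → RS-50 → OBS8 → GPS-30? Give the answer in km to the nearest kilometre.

HYD-87→FT-43: c = 0.206325 rad, d = 1315.97 km
FT-43→RS-50: c = 0.127435 rad, d = 812.80 km
RS-50→OBS8: c = 0.327249 rad, d = 2087.24 km
OBS8→GPS-30: c = 0.154120 rad, d = 983.00 km
Total = 1315.97 + 812.80 + 2087.24 + 983.00 = 5199.01 km

5199 km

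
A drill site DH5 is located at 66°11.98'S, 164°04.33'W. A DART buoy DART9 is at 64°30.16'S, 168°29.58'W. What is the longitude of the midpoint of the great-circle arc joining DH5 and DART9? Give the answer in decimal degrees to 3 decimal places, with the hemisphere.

166.354°W

DH5: φ = -66.19967°, λ = -164.07217°
DART9: φ = -64.50267°, λ = -168.49300°
Bx = cos φ₂ cos Δλ = 0.429188,  By = cos φ₂ sin Δλ = -0.033181
φₘ = atan2(sin φ₁ + sin φ₂, √((cos φ₁ + Bx)² + By²)) = -65.36731°
λₘ = λ₁ + atan2(By, cos φ₁ + Bx) = -166.35396°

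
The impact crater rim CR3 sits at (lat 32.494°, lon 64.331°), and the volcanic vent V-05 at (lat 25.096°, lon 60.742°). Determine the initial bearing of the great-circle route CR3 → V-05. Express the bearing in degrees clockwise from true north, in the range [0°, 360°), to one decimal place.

203.9°

Δλ = -3.5890°
y = sin Δλ · cos φ₂ = -0.056689
x = cos φ₁ sin φ₂ − sin φ₁ cos φ₂ cos Δλ = -0.127807
θ = atan2(y, x) = -156.0800° → 203.9200° (mod 360°)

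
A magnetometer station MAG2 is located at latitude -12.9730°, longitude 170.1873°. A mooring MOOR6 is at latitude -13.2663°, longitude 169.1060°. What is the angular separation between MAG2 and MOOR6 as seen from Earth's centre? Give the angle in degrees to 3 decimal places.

1.093°

Δφ = -0.2933°,  Δλ = -1.0813°
a = sin²(Δφ/2) + cos φ₁ cos φ₂ sin²(Δλ/2) = 0.000091
c = 2·arcsin(√a) = 0.019079 rad = 1.0932°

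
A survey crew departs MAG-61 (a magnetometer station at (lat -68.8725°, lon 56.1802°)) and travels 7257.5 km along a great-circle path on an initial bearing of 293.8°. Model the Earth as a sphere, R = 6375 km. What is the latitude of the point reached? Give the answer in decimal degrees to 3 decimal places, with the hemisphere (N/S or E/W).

14.998°S

δ = d/R = 7257.5/6375 = 1.138431 rad
φ₂ = arcsin(sin φ₁ cos δ + cos φ₁ sin δ cos θ)
   = arcsin(-0.93278·0.41902 + 0.36044·0.90798·0.40355) = -14.99784°
λ₂ = λ₁ + atan2(sin θ sin δ cos φ₁, cos δ − sin φ₁ sin φ₂) = -3.14313°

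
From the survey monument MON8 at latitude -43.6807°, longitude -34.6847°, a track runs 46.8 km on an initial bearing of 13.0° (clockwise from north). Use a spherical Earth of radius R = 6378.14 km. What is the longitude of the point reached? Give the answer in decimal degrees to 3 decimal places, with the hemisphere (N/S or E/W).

34.555°W

δ = d/R = 46.8/6378.14 = 0.007338 rad
φ₂ = arcsin(sin φ₁ cos δ + cos φ₁ sin δ cos θ)
   = arcsin(-0.69064·0.99997 + 0.72320·0.00734·0.97437) = -43.27099°
λ₂ = λ₁ + atan2(sin θ sin δ cos φ₁, cos δ − sin φ₁ sin φ₂) = -34.55482°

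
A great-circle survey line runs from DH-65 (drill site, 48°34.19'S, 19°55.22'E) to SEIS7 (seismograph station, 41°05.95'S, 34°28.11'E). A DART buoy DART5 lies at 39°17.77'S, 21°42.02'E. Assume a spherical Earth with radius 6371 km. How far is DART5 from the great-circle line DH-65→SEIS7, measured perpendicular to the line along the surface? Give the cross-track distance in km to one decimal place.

DH-65: φ = -48.56983°, λ = +19.92033°
SEIS7: φ = -41.09917°, λ = +34.46850°
DART5: φ = -39.29617°, λ = +21.70033°
δ₁₃ = central angle DH-65→DART5 = 0.163382 rad  (haversine)
θ₁₃ = bearing DH-65→DART5 = 8.499°,  θ₁₂ = bearing DH-65→SEIS7 = 59.410°
dₓₜ = R·arcsin(sin δ₁₃ · sin(θ₁₃ − θ₁₂)) = 6371·arcsin(0.16266·sin(-50.911°)) = -806.486 km
|dₓₜ| = 806.486 km

806.5 km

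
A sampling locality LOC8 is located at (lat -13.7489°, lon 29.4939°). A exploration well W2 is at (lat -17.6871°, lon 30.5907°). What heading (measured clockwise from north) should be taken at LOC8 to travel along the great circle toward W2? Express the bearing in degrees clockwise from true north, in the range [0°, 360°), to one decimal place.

Δλ = 1.0968°
y = sin Δλ · cos φ₂ = 0.018237
x = cos φ₁ sin φ₂ − sin φ₁ cos φ₂ cos Δλ = -0.068722
θ = atan2(y, x) = 165.1379° → 165.1379° (mod 360°)

165.1°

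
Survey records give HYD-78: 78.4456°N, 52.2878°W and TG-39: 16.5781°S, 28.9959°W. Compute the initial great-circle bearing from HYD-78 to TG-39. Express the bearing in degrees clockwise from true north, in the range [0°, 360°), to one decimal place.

157.6°

Δλ = 23.2919°
y = sin Δλ · cos φ₂ = 0.378979
x = cos φ₁ sin φ₂ − sin φ₁ cos φ₂ cos Δλ = -0.919631
θ = atan2(y, x) = 157.6035° → 157.6035° (mod 360°)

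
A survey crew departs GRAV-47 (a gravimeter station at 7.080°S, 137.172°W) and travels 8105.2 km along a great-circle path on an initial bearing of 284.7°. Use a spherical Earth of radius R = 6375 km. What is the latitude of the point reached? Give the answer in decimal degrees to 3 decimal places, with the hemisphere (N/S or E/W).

11.787°N

δ = d/R = 8105.2/6375 = 1.271404 rad
φ₂ = arcsin(sin φ₁ cos δ + cos φ₁ sin δ cos θ)
   = arcsin(-0.12326·0.29494 + 0.99238·0.95552·0.25376) = 11.78666°
λ₂ = λ₁ + atan2(sin θ sin δ cos φ₁, cos δ − sin φ₁ sin φ₂) = 152.06791°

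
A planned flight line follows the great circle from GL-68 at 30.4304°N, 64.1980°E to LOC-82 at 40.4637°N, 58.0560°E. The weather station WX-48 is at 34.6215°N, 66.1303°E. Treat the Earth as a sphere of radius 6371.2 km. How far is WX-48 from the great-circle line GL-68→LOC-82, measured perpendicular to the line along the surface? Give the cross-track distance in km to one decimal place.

δ₁₃ = central angle GL-68→WX-48 = 0.078476 rad  (haversine)
θ₁₃ = bearing GL-68→WX-48 = 20.729°,  θ₁₂ = bearing GL-68→LOC-82 = 335.232°
dₓₜ = R·arcsin(sin δ₁₃ · sin(θ₁₃ − θ₁₂)) = 6371.2·arcsin(0.07840·sin(-314.503°)) = 356.413 km
|dₓₜ| = 356.413 km

356.4 km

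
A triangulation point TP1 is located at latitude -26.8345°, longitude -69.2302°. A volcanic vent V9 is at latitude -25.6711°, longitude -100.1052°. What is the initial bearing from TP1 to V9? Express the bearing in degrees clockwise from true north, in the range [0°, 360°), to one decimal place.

265.4°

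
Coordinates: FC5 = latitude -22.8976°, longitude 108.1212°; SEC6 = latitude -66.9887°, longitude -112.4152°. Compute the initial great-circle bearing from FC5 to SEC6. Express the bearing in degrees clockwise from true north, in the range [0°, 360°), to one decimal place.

165.2°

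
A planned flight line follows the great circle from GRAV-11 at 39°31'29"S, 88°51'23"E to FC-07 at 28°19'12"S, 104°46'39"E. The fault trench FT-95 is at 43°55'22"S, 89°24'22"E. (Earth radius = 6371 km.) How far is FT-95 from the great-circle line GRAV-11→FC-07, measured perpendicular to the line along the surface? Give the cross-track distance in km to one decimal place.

423.3 km

GRAV-11: φ = -39.52472°, λ = +88.85639°
FC-07: φ = -28.32000°, λ = +104.77750°
FT-95: φ = -43.92278°, λ = +89.40611°
δ₁₃ = central angle GRAV-11→FT-95 = 0.077093 rad  (haversine)
θ₁₃ = bearing GRAV-11→FT-95 = 174.852°,  θ₁₂ = bearing GRAV-11→FC-07 = 54.409°
dₓₜ = R·arcsin(sin δ₁₃ · sin(θ₁₃ − θ₁₂)) = 6371·arcsin(0.07702·sin(120.443°)) = 423.340 km
|dₓₜ| = 423.340 km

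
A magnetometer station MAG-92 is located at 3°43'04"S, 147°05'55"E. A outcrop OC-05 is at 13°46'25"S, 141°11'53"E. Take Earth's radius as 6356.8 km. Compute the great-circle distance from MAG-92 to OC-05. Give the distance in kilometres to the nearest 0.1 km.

MAG-92: φ = -3.71778°, λ = +147.09861°
OC-05: φ = -13.77361°, λ = +141.19806°
Δφ = -10.0558°,  Δλ = -5.9006°
a = sin²(Δφ/2) + cos φ₁ cos φ₂ sin²(Δλ/2) = 0.010248
c = 2·arcsin(√a) = 0.202817 rad = 11.6205°
d = R·c = 6356.8 × 0.202817 = 1289.3 km

1289.3 km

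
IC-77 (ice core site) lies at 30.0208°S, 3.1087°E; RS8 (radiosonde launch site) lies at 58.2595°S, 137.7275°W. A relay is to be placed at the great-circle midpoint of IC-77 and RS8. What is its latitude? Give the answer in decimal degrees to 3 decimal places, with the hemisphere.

67.273°S

Bx = cos φ₂ cos Δλ = -0.407887,  By = cos φ₂ sin Δλ = -0.332236
φₘ = atan2(sin φ₁ + sin φ₂, √((cos φ₁ + Bx)² + By²)) = -67.27309°
λₘ = λ₁ + atan2(By, cos φ₁ + Bx) = -32.85123°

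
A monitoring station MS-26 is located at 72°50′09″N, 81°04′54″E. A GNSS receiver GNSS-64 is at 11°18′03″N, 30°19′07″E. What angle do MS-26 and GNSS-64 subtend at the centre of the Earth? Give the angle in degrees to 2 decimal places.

MS-26: φ = +72.83583°, λ = +81.08167°
GNSS-64: φ = +11.30083°, λ = +30.31861°
Δφ = -61.5350°,  Δλ = -50.7631°
a = sin²(Δφ/2) + cos φ₁ cos φ₂ sin²(Δλ/2) = 0.314860
c = 2·arcsin(√a) = 1.191486 rad = 68.2671°

68.27°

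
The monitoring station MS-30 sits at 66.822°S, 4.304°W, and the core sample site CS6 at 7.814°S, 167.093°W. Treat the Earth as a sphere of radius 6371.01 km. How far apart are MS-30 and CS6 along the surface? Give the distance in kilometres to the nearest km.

11601 km

Δφ = 59.0080°,  Δλ = -162.7890°
a = sin²(Δφ/2) + cos φ₁ cos φ₂ sin²(Δλ/2) = 0.623745
c = 2·arcsin(√a) = 1.820885 rad = 104.3290°
d = R·c = 6371.01 × 1.820885 = 11600.9 km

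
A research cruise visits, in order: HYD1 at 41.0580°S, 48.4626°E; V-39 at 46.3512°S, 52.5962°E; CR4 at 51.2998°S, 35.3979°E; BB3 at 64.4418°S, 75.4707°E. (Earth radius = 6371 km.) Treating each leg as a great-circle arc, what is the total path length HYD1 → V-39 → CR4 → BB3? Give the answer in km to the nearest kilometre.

HYD1→V-39: c = 0.106052 rad, d = 675.66 km
V-39→CR4: c = 0.215002 rad, d = 1369.78 km
CR4→BB3: c = 0.426353 rad, d = 2716.30 km
Total = 675.66 + 1369.78 + 2716.30 = 4761.73 km

4762 km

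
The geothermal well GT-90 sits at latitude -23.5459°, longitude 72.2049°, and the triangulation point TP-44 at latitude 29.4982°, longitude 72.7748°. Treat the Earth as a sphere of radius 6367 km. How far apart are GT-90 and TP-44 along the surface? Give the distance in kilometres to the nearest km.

5895 km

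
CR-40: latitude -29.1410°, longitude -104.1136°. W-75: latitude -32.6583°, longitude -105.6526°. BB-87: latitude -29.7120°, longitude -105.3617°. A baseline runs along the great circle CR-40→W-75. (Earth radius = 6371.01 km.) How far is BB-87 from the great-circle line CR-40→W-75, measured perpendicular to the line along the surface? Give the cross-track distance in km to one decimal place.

δ₁₃ = central angle CR-40→BB-87 = 0.021431 rad  (haversine)
θ₁₃ = bearing CR-40→BB-87 = 241.983°,  θ₁₂ = bearing CR-40→W-75 = 200.187°
dₓₜ = R·arcsin(sin δ₁₃ · sin(θ₁₃ − θ₁₂)) = 6371.01·arcsin(0.02143·sin(41.796°)) = 90.995 km
|dₓₜ| = 90.995 km

91.0 km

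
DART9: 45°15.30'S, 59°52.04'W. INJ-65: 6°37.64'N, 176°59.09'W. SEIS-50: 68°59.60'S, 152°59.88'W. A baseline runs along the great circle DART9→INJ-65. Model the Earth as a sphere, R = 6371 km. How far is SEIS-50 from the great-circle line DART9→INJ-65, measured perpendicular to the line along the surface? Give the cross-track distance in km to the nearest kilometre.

3738 km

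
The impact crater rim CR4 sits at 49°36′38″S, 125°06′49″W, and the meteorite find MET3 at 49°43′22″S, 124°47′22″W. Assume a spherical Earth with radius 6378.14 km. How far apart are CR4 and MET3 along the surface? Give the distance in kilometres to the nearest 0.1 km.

26.5 km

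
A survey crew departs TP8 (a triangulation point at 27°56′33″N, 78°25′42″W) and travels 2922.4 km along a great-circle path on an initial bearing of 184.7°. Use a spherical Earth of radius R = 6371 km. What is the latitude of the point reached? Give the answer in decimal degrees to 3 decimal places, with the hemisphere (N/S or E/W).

TP8: φ = +27.94250°, λ = -78.42833°
δ = d/R = 2922.4/6371 = 0.458704 rad
φ₂ = arcsin(sin φ₁ cos δ + cos φ₁ sin δ cos θ)
   = arcsin(0.46859·0.89663 + 0.88342·0.44279·-0.99664) = 1.73612°
λ₂ = λ₁ + atan2(sin θ sin δ cos φ₁, cos δ − sin φ₁ sin φ₂) = -80.50851°

1.736°N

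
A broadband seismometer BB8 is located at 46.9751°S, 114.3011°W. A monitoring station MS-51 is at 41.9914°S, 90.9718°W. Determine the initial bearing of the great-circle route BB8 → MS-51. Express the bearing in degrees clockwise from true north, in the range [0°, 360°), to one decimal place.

Δλ = 23.3293°
y = sin Δλ · cos φ₂ = 0.294336
x = cos φ₁ sin φ₂ − sin φ₁ cos φ₂ cos Δλ = 0.042450
θ = atan2(y, x) = 81.7933° → 81.7933° (mod 360°)

81.8°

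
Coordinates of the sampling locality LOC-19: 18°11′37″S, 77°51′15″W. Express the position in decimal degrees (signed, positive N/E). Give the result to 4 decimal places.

lat: 18.1936° S → -18.1936°
lon: 77.8542° W → -77.8542°

-18.1936°, -77.8542°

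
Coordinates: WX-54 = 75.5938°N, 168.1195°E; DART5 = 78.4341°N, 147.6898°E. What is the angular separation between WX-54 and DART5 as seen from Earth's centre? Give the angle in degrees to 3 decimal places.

Δφ = 2.8403°,  Δλ = -20.4297°
a = sin²(Δφ/2) + cos φ₁ cos φ₂ sin²(Δλ/2) = 0.002183
c = 2·arcsin(√a) = 0.093479 rad = 5.3560°

5.356°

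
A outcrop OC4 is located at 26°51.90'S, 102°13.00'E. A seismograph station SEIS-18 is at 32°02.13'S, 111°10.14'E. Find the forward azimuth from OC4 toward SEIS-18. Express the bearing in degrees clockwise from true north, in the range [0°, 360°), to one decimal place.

125.7°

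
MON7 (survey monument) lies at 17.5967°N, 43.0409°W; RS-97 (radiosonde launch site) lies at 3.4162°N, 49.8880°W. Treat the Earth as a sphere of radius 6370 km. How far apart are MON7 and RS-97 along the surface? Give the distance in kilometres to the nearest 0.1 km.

1744.3 km

Δφ = -14.1805°,  Δλ = -6.8471°
a = sin²(Δφ/2) + cos φ₁ cos φ₂ sin²(Δλ/2) = 0.018629
c = 2·arcsin(√a) = 0.273829 rad = 15.6893°
d = R·c = 6370 × 0.273829 = 1744.3 km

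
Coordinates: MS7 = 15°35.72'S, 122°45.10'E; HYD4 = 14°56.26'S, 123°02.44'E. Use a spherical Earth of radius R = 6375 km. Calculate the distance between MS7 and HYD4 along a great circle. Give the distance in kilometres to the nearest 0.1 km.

79.5 km

MS7: φ = -15.59533°, λ = +122.75167°
HYD4: φ = -14.93767°, λ = +123.04067°
Δφ = 0.6577°,  Δλ = 0.2890°
a = sin²(Δφ/2) + cos φ₁ cos φ₂ sin²(Δλ/2) = 0.000039
c = 2·arcsin(√a) = 0.012467 rad = 0.7143°
d = R·c = 6375 × 0.012467 = 79.5 km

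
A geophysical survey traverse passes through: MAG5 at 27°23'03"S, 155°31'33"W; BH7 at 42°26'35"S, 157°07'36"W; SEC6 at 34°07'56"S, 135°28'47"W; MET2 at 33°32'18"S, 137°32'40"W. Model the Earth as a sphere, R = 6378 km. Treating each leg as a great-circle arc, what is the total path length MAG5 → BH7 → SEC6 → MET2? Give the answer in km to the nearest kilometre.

MAG5: φ = -27.38417°, λ = -155.52583°
BH7: φ = -42.44306°, λ = -157.12667°
SEC6: φ = -34.13222°, λ = -135.47972°
MET2: φ = -33.53833°, λ = -137.54444°
MAG5→BH7: c = 0.263810 rad, d = 1682.58 km
BH7→SEC6: c = 0.328835 rad, d = 2097.31 km
SEC6→MET2: c = 0.031676 rad, d = 202.03 km
Total = 1682.58 + 2097.31 + 202.03 = 3981.92 km

3982 km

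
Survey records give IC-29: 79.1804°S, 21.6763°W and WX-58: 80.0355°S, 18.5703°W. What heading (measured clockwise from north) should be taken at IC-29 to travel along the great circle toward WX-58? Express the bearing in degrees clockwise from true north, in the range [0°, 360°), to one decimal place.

148.3°

Δλ = 3.1060°
y = sin Δλ · cos φ₂ = 0.009376
x = cos φ₁ sin φ₂ − sin φ₁ cos φ₂ cos Δλ = -0.015173
θ = atan2(y, x) = 148.2878° → 148.2878° (mod 360°)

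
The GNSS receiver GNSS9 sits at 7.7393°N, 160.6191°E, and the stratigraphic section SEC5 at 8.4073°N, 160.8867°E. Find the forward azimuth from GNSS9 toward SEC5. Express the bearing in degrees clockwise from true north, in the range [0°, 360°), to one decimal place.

Δλ = 0.2676°
y = sin Δλ · cos φ₂ = 0.004620
x = cos φ₁ sin φ₂ − sin φ₁ cos φ₂ cos Δλ = 0.011660
θ = atan2(y, x) = 21.6160° → 21.6160° (mod 360°)

21.6°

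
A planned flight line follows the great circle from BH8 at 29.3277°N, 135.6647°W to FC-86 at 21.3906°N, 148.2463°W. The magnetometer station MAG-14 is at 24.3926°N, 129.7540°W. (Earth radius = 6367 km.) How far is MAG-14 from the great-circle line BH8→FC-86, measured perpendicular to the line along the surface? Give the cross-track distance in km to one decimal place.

δ₁₃ = central angle BH8→MAG-14 = 0.126008 rad  (haversine)
θ₁₃ = bearing BH8→MAG-14 = 131.732°,  θ₁₂ = bearing BH8→FC-86 = 237.920°
dₓₜ = R·arcsin(sin δ₁₃ · sin(θ₁₃ − θ₁₂)) = 6367·arcsin(0.12567·sin(-106.187°)) = -770.326 km
|dₓₜ| = 770.326 km

770.3 km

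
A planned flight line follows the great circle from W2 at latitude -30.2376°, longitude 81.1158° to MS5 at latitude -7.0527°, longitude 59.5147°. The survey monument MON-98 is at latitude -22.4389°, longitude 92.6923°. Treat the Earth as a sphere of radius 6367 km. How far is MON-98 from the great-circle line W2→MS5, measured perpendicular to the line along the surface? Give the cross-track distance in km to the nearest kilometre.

δ₁₃ = central angle W2→MON-98 = 0.226284 rad  (haversine)
θ₁₃ = bearing W2→MON-98 = 55.764°,  θ₁₂ = bearing W2→MS5 = 314.465°
dₓₜ = R·arcsin(sin δ₁₃ · sin(θ₁₃ − θ₁₂)) = 6367·arcsin(0.22436·sin(-258.701°)) = 1412.354 km
|dₓₜ| = 1412.354 km

1412 km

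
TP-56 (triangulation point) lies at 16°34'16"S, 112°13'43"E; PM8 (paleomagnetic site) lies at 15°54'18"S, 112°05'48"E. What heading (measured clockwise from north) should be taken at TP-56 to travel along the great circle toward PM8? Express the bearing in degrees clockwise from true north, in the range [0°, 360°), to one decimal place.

349.2°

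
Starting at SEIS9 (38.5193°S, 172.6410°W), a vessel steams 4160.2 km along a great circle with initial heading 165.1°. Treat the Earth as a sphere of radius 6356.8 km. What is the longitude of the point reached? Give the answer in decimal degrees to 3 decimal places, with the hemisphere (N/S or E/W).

141.038°W

δ = d/R = 4160.2/6356.8 = 0.654449 rad
φ₂ = arcsin(sin φ₁ cos δ + cos φ₁ sin δ cos θ)
   = arcsin(-0.62278·0.79338 + 0.78240·0.60872·-0.96638) = -72.62128°
λ₂ = λ₁ + atan2(sin θ sin δ cos φ₁, cos δ − sin φ₁ sin φ₂) = -141.03764°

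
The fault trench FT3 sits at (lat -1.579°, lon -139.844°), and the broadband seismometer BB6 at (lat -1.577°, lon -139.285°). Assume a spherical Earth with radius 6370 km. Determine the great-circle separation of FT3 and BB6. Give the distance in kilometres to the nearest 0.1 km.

62.1 km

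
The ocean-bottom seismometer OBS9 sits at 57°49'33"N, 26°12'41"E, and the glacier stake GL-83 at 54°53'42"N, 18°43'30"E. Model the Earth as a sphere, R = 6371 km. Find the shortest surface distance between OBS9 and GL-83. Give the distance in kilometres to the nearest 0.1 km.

OBS9: φ = +57.82583°, λ = +26.21139°
GL-83: φ = +54.89500°, λ = +18.72500°
Δφ = -2.9308°,  Δλ = -7.4864°
a = sin²(Δφ/2) + cos φ₁ cos φ₂ sin²(Δλ/2) = 0.001959
c = 2·arcsin(√a) = 0.088554 rad = 5.0738°
d = R·c = 6371 × 0.088554 = 564.2 km

564.2 km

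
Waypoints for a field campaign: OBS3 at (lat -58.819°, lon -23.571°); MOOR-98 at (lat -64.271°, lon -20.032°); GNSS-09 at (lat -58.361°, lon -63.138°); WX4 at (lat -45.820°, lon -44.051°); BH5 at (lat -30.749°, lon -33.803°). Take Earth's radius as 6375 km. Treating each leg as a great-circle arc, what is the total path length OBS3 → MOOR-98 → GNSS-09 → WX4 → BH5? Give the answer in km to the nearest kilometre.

6772 km

OBS3→MOOR-98: c = 0.099565 rad, d = 634.72 km
MOOR-98→GNSS-09: c = 0.367522 rad, d = 2342.95 km
GNSS-09→WX4: c = 0.297601 rad, d = 1897.21 km
WX4→BH5: c = 0.297578 rad, d = 1897.06 km
Total = 634.72 + 2342.95 + 1897.21 + 1897.06 = 6771.95 km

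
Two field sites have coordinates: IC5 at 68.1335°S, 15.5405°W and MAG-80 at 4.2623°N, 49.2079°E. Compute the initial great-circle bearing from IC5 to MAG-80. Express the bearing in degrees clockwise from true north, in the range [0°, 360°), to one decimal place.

64.9°

Δλ = 64.7484°
y = sin Δλ · cos φ₂ = 0.901942
x = cos φ₁ sin φ₂ − sin φ₁ cos φ₂ cos Δλ = 0.422488
θ = atan2(y, x) = 64.9006° → 64.9006° (mod 360°)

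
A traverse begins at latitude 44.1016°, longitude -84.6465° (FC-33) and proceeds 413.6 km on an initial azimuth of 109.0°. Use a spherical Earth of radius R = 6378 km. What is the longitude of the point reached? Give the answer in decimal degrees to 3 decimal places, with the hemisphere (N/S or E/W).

79.857°W

δ = d/R = 413.6/6378 = 0.064848 rad
φ₂ = arcsin(sin φ₁ cos δ + cos φ₁ sin δ cos θ)
   = arcsin(0.69593·0.99790 + 0.71811·0.06480·-0.32557) = 42.79051°
λ₂ = λ₁ + atan2(sin θ sin δ cos φ₁, cos δ − sin φ₁ sin φ₂) = -79.85703°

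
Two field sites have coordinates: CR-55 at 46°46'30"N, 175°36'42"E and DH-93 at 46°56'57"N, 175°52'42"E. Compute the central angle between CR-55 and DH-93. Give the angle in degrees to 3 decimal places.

0.252°

CR-55: φ = +46.77500°, λ = +175.61167°
DH-93: φ = +46.94917°, λ = +175.87833°
Δφ = 0.1742°,  Δλ = 0.2667°
a = sin²(Δφ/2) + cos φ₁ cos φ₂ sin²(Δλ/2) = 0.000005
c = 2·arcsin(√a) = 0.004401 rad = 0.2522°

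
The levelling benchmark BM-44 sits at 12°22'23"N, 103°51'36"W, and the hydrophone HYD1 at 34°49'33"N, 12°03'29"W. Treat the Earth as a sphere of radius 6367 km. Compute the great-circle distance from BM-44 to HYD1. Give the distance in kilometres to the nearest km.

BM-44: φ = +12.37306°, λ = -103.86000°
HYD1: φ = +34.82583°, λ = -12.05806°
Δφ = 22.4528°,  Δλ = 91.8019°
a = sin²(Δφ/2) + cos φ₁ cos φ₂ sin²(Δλ/2) = 0.451422
c = 2·arcsin(√a) = 1.473486 rad = 84.4246°
d = R·c = 6367 × 1.473486 = 9381.7 km

9382 km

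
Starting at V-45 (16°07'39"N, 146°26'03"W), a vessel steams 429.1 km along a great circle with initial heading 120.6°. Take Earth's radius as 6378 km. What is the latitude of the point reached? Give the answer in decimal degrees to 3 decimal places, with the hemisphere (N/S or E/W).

14.139°N

V-45: φ = +16.12750°, λ = -146.43417°
δ = d/R = 429.1/6378 = 0.067278 rad
φ₂ = arcsin(sin φ₁ cos δ + cos φ₁ sin δ cos θ)
   = arcsin(0.27778·0.99774 + 0.96065·0.06723·-0.50904) = 14.13885°
λ₂ = λ₁ + atan2(sin θ sin δ cos φ₁, cos δ − sin φ₁ sin φ₂) = -143.01311°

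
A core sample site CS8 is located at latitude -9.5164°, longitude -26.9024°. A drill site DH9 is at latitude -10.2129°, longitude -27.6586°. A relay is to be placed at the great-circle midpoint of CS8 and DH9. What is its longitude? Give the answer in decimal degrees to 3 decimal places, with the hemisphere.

27.280°W

Bx = cos φ₂ cos Δλ = 0.984070,  By = cos φ₂ sin Δλ = -0.012989
φₘ = atan2(sin φ₁ + sin φ₂, √((cos φ₁ + Bx)² + By²)) = -9.86486°
λₘ = λ₁ + atan2(By, cos φ₁ + Bx) = -27.28010°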